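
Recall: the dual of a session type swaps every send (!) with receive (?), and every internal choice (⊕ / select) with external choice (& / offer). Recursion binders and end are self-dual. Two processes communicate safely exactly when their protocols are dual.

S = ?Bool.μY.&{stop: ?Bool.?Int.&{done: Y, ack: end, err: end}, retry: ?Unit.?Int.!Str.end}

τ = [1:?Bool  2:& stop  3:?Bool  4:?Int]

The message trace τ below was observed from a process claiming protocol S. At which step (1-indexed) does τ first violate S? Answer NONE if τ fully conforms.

NONE

[1] ?Bool  match  state: μY.…
[2] & stop  match  state: ?Bool.?Int.&{done: μY.…, ack: end, err: end}
[3] ?Bool  match  state: ?Int.&{done: μY.…, ack: end, err: end}
[4] ?Int  match  state: &{done: μY.…, ack: end, err: end}
all 4 steps conform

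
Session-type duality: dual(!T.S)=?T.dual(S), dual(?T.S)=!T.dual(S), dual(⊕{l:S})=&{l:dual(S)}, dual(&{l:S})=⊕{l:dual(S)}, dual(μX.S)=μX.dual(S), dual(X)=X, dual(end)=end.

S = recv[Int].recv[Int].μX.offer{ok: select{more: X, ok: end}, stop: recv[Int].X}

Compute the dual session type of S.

send[Int].send[Int].μX.select{ok: offer{more: X, ok: end}, stop: send[Int].X}

recv[Int] → send[Int]
  recv[Int] → send[Int]
    μX → μX  (rec unchanged)
      offer{ok,stop} → select{ok,stop}  (offer→select)
        [ok]
          select{more,ok} → offer{more,ok}  (internal→external)
            [more]
              X self-dual
            [ok]
              end self-dual
        [stop]
          recv[Int] → send[Int]
            X self-dual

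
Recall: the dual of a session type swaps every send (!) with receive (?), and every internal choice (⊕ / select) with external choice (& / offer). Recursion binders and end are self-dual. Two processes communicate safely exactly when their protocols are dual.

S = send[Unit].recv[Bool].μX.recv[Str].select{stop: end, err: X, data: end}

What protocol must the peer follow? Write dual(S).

send[Unit] → recv[Unit]
  recv[Bool] → send[Bool]
    μX → μX  (rec unchanged)
      recv[Str] → send[Str]
        select{stop,err,data} → offer{stop,err,data}  (⊕→&)
          [stop]
            end ↦ end
          [err]
            X ↦ X
          [data]
            end ↦ end

recv[Unit].send[Bool].μX.send[Str].offer{stop: end, err: X, data: end}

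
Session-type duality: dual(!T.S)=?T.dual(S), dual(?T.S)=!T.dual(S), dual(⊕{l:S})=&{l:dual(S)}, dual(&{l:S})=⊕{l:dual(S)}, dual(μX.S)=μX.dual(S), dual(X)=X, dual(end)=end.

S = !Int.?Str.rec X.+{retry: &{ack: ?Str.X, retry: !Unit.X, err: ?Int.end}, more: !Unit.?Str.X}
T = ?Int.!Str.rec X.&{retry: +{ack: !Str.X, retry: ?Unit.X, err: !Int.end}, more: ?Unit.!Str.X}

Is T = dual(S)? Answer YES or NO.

YES

!Int vs ?Int  match
  ?Str vs !Str  match
    rec X vs rec X  match (rec unchanged)
      +{retry,more} vs &{retry,more}  match same labels
        • retry:
          &{ack,retry,err} vs +{ack,retry,err}  match same labels
            • ack:
              ?Str vs !Str  match
                X vs X  match
            • retry:
              !Unit vs ?Unit  match
                X vs X  match
            • err:
              ?Int vs !Int  match
                end vs end  match
        • more:
          !Unit vs ?Unit  match
            ?Str vs !Str  match
              X vs X  match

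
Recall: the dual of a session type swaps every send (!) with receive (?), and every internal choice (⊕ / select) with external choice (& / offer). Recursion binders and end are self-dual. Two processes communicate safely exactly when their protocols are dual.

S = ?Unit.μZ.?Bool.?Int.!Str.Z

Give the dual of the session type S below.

?Unit ↦ !Unit
  μZ ↦ μZ  (μ self-dual)
    ?Bool ↦ !Bool
      ?Int ↦ !Int
        !Str ↦ ?Str
          dual(Z) = Z

!Unit.μZ.!Bool.!Int.?Str.Z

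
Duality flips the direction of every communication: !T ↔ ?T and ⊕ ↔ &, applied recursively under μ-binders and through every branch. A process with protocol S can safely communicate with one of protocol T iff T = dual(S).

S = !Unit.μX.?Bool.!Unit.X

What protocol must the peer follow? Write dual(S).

!Unit = ?Unit
  μX = μX  (rec unchanged)
    ?Bool = !Bool
      !Unit = ?Unit
        dual(X) = X

?Unit.μX.!Bool.?Unit.X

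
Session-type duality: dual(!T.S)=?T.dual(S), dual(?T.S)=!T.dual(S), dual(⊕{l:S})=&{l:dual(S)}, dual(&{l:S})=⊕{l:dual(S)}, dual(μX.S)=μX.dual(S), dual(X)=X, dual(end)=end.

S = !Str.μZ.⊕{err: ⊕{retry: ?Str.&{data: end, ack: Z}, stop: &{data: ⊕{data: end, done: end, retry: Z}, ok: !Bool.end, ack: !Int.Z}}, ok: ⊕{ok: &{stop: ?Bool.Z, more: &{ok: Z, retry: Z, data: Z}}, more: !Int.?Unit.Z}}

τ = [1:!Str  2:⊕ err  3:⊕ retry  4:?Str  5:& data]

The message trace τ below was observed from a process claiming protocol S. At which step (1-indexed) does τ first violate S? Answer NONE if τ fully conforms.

NONE

@1 !Str  ✓  now at μZ.…
@2 ⊕ err  ✓  now at ⊕{retry: ?Str.&{data: end, ack: μZ.…}, stop: &{data: ⊕{data: end, done: end, retry: μZ.…}, ok: !Bool.end, ack: !Int.μZ.…}}
@3 ⊕ retry  ✓  now at ?Str.&{data: end, ack: μZ.…}
@4 ?Str  ✓  now at &{data: end, ack: μZ.…}
@5 & data  ✓  now at end
all 5 steps conform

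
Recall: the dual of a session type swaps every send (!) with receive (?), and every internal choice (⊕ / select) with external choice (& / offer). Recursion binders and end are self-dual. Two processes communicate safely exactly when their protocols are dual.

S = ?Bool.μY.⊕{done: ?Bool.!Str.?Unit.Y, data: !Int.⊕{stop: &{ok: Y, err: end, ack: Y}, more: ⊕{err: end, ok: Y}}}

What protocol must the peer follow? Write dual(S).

?Bool = !Bool
  μY = μY  (μ self-dual)
    ⊕{done,data} = &{done,data}  (select→offer)
      case done:
        ?Bool = !Bool
          !Str = ?Str
            ?Unit = !Unit
              Y ↦ Y
      case data:
        !Int = ?Int
          ⊕{stop,more} = &{stop,more}  (select→offer)
            case stop:
              &{ok,err,ack} = ⊕{ok,err,ack}  (&→⊕)
                case ok:
                  Y ↦ Y
                case err:
                  end ↦ end
                case ack:
                  Y ↦ Y
            case more:
              ⊕{err,ok} = &{err,ok}  (select→offer)
                case err:
                  end ↦ end
                case ok:
                  Y ↦ Y

!Bool.μY.&{done: !Bool.?Str.!Unit.Y, data: ?Int.&{stop: ⊕{ok: Y, err: end, ack: Y}, more: &{err: end, ok: Y}}}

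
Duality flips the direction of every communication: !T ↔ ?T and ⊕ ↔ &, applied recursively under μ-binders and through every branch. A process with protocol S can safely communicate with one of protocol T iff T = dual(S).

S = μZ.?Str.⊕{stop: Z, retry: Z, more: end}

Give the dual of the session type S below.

μZ.!Str.&{stop: Z, retry: Z, more: end}

μZ ↦ μZ  (μ self-dual)
  ?Str ↦ !Str
    ⊕{stop,retry,more} ↦ &{stop,retry,more}  (⊕→&)
      • stop:
        dual(Z) = Z
      • retry:
        dual(Z) = Z
      • more:
        dual(end) = end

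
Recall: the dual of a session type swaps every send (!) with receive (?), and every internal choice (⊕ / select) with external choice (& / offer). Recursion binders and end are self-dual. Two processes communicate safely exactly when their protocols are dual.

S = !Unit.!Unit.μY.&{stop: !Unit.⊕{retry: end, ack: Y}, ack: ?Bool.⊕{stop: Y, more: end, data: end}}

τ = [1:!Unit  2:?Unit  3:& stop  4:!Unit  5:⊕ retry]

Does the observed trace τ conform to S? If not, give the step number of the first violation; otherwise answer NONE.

@1 !Unit  ✓  residual = !Unit.μY.…
@2 got ?Unit, protocol expects !Unit  ✗

2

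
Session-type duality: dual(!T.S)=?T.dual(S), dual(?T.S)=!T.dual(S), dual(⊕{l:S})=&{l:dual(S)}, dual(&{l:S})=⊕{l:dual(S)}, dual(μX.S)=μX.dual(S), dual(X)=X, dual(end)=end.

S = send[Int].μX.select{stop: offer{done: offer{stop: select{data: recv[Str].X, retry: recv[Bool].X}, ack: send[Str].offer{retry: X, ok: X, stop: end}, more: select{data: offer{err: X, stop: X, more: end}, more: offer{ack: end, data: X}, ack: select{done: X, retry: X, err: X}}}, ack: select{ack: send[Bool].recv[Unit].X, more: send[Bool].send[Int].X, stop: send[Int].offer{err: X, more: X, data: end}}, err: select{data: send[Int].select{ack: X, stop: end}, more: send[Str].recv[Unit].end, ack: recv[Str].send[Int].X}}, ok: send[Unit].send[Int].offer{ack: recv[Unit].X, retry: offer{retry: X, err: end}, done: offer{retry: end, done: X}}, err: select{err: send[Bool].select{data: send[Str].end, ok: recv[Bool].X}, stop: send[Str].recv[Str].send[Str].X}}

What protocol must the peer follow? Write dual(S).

recv[Int].μX.offer{stop: select{done: select{stop: offer{data: send[Str].X, retry: send[Bool].X}, ack: recv[Str].select{retry: X, ok: X, stop: end}, more: offer{data: select{err: X, stop: X, more: end}, more: select{ack: end, data: X}, ack: offer{done: X, retry: X, err: X}}}, ack: offer{ack: recv[Bool].send[Unit].X, more: recv[Bool].recv[Int].X, stop: recv[Int].select{err: X, more: X, data: end}}, err: offer{data: recv[Int].offer{ack: X, stop: end}, more: recv[Str].send[Unit].end, ack: send[Str].recv[Int].X}}, ok: recv[Unit].recv[Int].select{ack: send[Unit].X, retry: select{retry: X, err: end}, done: select{retry: end, done: X}}, err: offer{err: recv[Bool].offer{data: recv[Str].end, ok: send[Bool].X}, stop: recv[Str].send[Str].recv[Str].X}}

send[Int] → recv[Int]
  μX → μX  (binder kept)
    select{stop,ok,err} → offer{stop,ok,err}  (select→offer)
      case stop:
        offer{done,ack,err} → select{done,ack,err}  (&→⊕)
          case done:
            offer{stop,ack,more} → select{stop,ack,more}  (&→⊕)
              case stop:
                select{data,retry} → offer{data,retry}  (select→offer)
                  case data:
                    recv[Str] → send[Str]
                      X self-dual
                  case retry:
                    recv[Bool] → send[Bool]
                      X self-dual
              case ack:
                send[Str] → recv[Str]
                  offer{retry,ok,stop} → select{retry,ok,stop}  (&→⊕)
                    case retry:
                      X self-dual
                    case ok:
                      X self-dual
                    case stop:
                      end self-dual
              case more:
                select{data,more,ack} → offer{data,more,ack}  (select→offer)
                  case data:
                    offer{err,stop,more} → select{err,stop,more}  (&→⊕)
                      case err:
                        X self-dual
                      case stop:
                        X self-dual
                      case more:
                        end self-dual
                  case more:
                    offer{ack,data} → select{ack,data}  (&→⊕)
                      case ack:
                        end self-dual
                      case data:
                        X self-dual
                  case ack:
                    select{done,retry,err} → offer{done,retry,err}  (select→offer)
                      case done:
                        X self-dual
                      case retry:
                        X self-dual
                      case err:
                        X self-dual
          case ack:
            select{ack,more,stop} → offer{ack,more,stop}  (select→offer)
              case ack:
                send[Bool] → recv[Bool]
                  recv[Unit] → send[Unit]
                    X self-dual
              case more:
                send[Bool] → recv[Bool]
                  send[Int] → recv[Int]
                    X self-dual
              case stop:
                send[Int] → recv[Int]
                  offer{err,more,data} → select{err,more,data}  (&→⊕)
                    case err:
                      X self-dual
                    case more:
                      X self-dual
                    case data:
                      end self-dual
          case err:
            select{data,more,ack} → offer{data,more,ack}  (select→offer)
              case data:
                send[Int] → recv[Int]
                  select{ack,stop} → offer{ack,stop}  (select→offer)
                    case ack:
                      X self-dual
                    case stop:
                      end self-dual
              case more:
                send[Str] → recv[Str]
                  recv[Unit] → send[Unit]
                    end self-dual
              case ack:
                recv[Str] → send[Str]
                  send[Int] → recv[Int]
                    X self-dual
      case ok:
        send[Unit] → recv[Unit]
          send[Int] → recv[Int]
            offer{ack,retry,done} → select{ack,retry,done}  (&→⊕)
              case ack:
                recv[Unit] → send[Unit]
                  X self-dual
              case retry:
                offer{retry,err} → select{retry,err}  (&→⊕)
                  case retry:
                    X self-dual
                  case err:
                    end self-dual
              case done:
                offer{retry,done} → select{retry,done}  (&→⊕)
                  case retry:
                    end self-dual
                  case done:
                    X self-dual
      case err:
        select{err,stop} → offer{err,stop}  (select→offer)
          case err:
            send[Bool] → recv[Bool]
              select{data,ok} → offer{data,ok}  (select→offer)
                case data:
                  send[Str] → recv[Str]
                    end self-dual
                case ok:
                  recv[Bool] → send[Bool]
                    X self-dual
          case stop:
            send[Str] → recv[Str]
              recv[Str] → send[Str]
                send[Str] → recv[Str]
                  X self-dual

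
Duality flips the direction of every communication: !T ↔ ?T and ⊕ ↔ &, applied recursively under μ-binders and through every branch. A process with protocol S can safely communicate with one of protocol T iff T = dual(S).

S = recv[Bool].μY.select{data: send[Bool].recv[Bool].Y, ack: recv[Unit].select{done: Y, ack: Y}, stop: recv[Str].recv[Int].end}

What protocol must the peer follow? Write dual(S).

send[Bool].μY.offer{data: recv[Bool].send[Bool].Y, ack: send[Unit].offer{done: Y, ack: Y}, stop: send[Str].send[Int].end}

recv[Bool] ↦ send[Bool]
  μY ↦ μY  (μ self-dual)
    select{data,ack,stop} ↦ offer{data,ack,stop}  (internal→external)
      [data]
        send[Bool] ↦ recv[Bool]
          recv[Bool] ↦ send[Bool]
            Y self-dual
      [ack]
        recv[Unit] ↦ send[Unit]
          select{done,ack} ↦ offer{done,ack}  (internal→external)
            [done]
              Y self-dual
            [ack]
              Y self-dual
      [stop]
        recv[Str] ↦ send[Str]
          recv[Int] ↦ send[Int]
            end self-dual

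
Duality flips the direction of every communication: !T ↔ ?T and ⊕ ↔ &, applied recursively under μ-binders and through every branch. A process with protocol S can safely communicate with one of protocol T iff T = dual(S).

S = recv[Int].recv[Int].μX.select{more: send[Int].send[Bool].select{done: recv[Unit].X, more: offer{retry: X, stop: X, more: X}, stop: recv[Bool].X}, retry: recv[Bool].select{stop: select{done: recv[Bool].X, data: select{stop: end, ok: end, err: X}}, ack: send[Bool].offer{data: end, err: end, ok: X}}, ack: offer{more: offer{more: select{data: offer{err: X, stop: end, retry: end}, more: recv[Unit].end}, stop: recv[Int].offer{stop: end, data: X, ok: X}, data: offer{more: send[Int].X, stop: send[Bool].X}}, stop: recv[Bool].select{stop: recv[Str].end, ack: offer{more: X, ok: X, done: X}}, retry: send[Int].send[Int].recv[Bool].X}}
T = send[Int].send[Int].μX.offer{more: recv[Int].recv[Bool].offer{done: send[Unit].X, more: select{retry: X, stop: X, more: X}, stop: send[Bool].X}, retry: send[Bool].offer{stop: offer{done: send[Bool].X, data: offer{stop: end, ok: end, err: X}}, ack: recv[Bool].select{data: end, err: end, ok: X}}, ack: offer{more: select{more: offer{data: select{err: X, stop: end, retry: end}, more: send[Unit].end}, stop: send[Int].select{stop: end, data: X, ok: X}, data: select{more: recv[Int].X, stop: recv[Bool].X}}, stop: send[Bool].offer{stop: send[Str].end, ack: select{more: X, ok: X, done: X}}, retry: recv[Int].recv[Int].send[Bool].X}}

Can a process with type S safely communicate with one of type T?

NO

recv[Int] ‖ send[Int]  ok
  recv[Int] ‖ send[Int]  ok
    μX ‖ μX  ok (rec unchanged)
      select{more,retry,ack} ‖ offer{more,retry,ack}  ok labels match
        case more:
          send[Int] ‖ recv[Int]  ok
            send[Bool] ‖ recv[Bool]  ok
              select{done,more,stop} ‖ offer{done,more,stop}  ok labels match
                case done:
                  recv[Unit] ‖ send[Unit]  ok
                    X ‖ X  ok
                case more:
                  offer{retry,stop,more} ‖ select{retry,stop,more}  ok labels match
                    case retry:
                      X ‖ X  ok
                    case stop:
                      X ‖ X  ok
                    case more:
                      X ‖ X  ok
                case stop:
                  recv[Bool] ‖ send[Bool]  ok
                    X ‖ X  ok
        case retry:
          recv[Bool] ‖ send[Bool]  ok
            select{stop,ack} ‖ offer{stop,ack}  ok labels match
              case stop:
                select{done,data} ‖ offer{done,data}  ok labels match
                  case done:
                    recv[Bool] ‖ send[Bool]  ok
                      X ‖ X  ok
                  case data:
                    select{stop,ok,err} ‖ offer{stop,ok,err}  ok labels match
                      case stop:
                        end ‖ end  ok
                      case ok:
                        end ‖ end  ok
                      case err:
                        X ‖ X  ok
              case ack:
                send[Bool] ‖ recv[Bool]  ok
                  offer{data,err,ok} ‖ select{data,err,ok}  ok labels match
                    case data:
                      end ‖ end  ok
                    case err:
                      end ‖ end  ok
                    case ok:
                      X ‖ X  ok
        case ack:
          offer{more,stop,retry} ‖ offer{more,stop,retry}  ✗ choice polarity not flipped — not dual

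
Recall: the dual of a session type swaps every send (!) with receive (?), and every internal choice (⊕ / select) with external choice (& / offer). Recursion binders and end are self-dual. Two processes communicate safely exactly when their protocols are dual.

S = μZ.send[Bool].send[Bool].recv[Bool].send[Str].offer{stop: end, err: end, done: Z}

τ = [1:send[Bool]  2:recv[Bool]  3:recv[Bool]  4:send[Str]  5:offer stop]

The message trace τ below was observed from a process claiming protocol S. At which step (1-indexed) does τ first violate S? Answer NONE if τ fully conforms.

2

step 1: send[Bool]  match  residual = send[Bool].recv[Bool].send[Str].offer{stop: end, err: end, done: μZ.…}
step 2: got recv[Bool], protocol expects send[Bool]  ✗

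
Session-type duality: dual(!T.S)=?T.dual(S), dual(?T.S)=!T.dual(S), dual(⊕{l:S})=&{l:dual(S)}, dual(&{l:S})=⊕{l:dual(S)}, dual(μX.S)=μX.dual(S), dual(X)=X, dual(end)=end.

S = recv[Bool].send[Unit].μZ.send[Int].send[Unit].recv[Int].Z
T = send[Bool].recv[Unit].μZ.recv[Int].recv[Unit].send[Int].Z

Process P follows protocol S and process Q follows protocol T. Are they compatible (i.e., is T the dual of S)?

recv[Bool] vs send[Bool]  match
  send[Unit] vs recv[Unit]  match
    μZ vs μZ  match (μ self-dual)
      send[Int] vs recv[Int]  match
        send[Unit] vs recv[Unit]  match
          recv[Int] vs send[Int]  match
            Z vs Z  match

YES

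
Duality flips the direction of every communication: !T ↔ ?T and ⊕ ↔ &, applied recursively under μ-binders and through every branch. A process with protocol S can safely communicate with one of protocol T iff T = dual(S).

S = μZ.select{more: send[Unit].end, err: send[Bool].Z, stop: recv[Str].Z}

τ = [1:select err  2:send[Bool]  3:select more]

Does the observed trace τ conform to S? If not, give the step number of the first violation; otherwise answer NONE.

NONE

[1] select err  ok  cont: send[Bool].μZ.…
[2] send[Bool]  ok  cont: μZ.…
[3] select more  ok  cont: send[Unit].end
τ conforms to S (length 3)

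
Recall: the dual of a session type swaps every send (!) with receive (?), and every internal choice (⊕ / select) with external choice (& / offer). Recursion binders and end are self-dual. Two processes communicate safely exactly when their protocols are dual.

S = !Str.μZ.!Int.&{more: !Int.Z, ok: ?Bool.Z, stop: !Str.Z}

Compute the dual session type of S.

!Str → ?Str
  μZ → μZ  (μ self-dual)
    !Int → ?Int
      &{more,ok,stop} → ⊕{more,ok,stop}  (offer→select)
        case more:
          !Int → ?Int
            dual(Z) = Z
        case ok:
          ?Bool → !Bool
            dual(Z) = Z
        case stop:
          !Str → ?Str
            dual(Z) = Z

?Str.μZ.?Int.⊕{more: ?Int.Z, ok: !Bool.Z, stop: ?Str.Z}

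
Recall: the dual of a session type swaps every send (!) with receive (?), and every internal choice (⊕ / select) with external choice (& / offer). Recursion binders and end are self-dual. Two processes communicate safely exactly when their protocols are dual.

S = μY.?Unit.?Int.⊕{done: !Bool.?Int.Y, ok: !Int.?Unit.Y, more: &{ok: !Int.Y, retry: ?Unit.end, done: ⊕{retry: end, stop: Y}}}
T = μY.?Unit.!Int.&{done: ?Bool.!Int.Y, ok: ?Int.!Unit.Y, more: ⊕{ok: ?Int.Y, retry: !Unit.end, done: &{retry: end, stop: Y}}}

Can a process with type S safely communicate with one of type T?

μY | μY  match (binder kept)
  ?Unit | ?Unit  ✗ same direction on both sides — not dual

NO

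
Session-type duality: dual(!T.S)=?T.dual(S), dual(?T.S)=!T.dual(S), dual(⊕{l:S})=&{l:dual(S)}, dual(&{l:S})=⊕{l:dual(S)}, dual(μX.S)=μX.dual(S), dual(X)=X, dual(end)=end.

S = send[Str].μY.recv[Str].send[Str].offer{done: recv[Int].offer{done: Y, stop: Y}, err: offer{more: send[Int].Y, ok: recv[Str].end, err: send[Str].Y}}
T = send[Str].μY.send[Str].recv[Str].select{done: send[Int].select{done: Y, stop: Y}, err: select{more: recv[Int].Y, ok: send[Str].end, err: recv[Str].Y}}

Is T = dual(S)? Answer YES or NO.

send[Str] | send[Str]  ✗ same direction on both sides — not dual

NO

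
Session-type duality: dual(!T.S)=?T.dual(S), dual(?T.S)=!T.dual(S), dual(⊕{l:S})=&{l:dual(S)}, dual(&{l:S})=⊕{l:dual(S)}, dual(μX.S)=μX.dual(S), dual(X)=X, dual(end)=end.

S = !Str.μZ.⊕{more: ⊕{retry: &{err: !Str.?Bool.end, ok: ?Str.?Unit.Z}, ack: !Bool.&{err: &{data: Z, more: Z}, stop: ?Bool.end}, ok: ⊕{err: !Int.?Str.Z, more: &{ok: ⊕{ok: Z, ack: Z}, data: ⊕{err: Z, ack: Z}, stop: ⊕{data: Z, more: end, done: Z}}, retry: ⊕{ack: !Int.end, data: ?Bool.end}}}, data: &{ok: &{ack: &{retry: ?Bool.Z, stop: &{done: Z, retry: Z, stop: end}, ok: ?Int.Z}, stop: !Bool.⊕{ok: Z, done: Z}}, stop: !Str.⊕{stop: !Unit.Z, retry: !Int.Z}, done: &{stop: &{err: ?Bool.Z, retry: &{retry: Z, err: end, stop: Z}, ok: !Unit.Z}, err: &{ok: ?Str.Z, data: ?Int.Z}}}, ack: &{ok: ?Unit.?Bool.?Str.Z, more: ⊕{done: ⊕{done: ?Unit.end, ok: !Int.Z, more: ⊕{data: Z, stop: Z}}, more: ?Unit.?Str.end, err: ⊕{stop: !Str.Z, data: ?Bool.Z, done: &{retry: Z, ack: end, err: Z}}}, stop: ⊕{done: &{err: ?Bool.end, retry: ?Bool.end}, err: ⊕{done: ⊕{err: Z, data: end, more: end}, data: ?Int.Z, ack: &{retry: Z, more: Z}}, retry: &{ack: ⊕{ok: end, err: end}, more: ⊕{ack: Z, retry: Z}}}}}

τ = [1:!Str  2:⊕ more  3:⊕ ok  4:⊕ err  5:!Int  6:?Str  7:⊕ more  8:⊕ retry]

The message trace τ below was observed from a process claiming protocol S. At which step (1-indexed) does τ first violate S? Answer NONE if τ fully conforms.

@1 !Str  ✓  state: μZ.…
@2 ⊕ more  ✓  state: ⊕{retry: &{err: !Str.?Bool.end, ok: ?Str.?Unit.μZ.…}, ack: !Bool.&{err: &{data: μZ.…, more: μZ.…}, stop: ?Bool.end}, ok: ⊕{err: !Int.?Str.μZ.…, more: &{ok: ⊕{ok: μZ.…, ack: μZ.…}, data: ⊕{err: μZ.…, ack: μZ.…}, stop: ⊕{data: μZ.…, more: end, done: μZ.…}}, retry: ⊕{ack: !Int.end, data: ?Bool.end}}}
@3 ⊕ ok  ✓  state: ⊕{err: !Int.?Str.μZ.…, more: &{ok: ⊕{ok: μZ.…, ack: μZ.…}, data: ⊕{err: μZ.…, ack: μZ.…}, stop: ⊕{data: μZ.…, more: end, done: μZ.…}}, retry: ⊕{ack: !Int.end, data: ?Bool.end}}
@4 ⊕ err  ✓  state: !Int.?Str.μZ.…
@5 !Int  ✓  state: ?Str.μZ.…
@6 ?Str  ✓  state: μZ.…
@7 ⊕ more  ✓  state: ⊕{retry: &{err: !Str.?Bool.end, ok: ?Str.?Unit.μZ.…}, ack: !Bool.&{err: &{data: μZ.…, more: μZ.…}, stop: ?Bool.end}, ok: ⊕{err: !Int.?Str.μZ.…, more: &{ok: ⊕{ok: μZ.…, ack: μZ.…}, data: ⊕{err: μZ.…, ack: μZ.…}, stop: ⊕{data: μZ.…, more: end, done: μZ.…}}, retry: ⊕{ack: !Int.end, data: ?Bool.end}}}
@8 ⊕ retry  ✓  state: &{err: !Str.?Bool.end, ok: ?Str.?Unit.μZ.…}
trace exhausted — no violation

NONE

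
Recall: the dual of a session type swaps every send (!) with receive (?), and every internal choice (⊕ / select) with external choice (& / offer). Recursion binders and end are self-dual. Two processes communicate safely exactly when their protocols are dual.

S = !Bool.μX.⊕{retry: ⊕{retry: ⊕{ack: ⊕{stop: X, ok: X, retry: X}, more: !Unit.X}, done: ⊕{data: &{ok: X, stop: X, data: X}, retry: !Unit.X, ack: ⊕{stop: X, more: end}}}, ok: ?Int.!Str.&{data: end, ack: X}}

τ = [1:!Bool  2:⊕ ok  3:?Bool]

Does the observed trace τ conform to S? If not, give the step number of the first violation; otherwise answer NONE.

3

step 1: !Bool  match  state: μX.…
step 2: ⊕ ok  match  state: ?Int.!Str.&{data: end, ack: μX.…}
step 3: got ?Bool, protocol expects ?Int  ✗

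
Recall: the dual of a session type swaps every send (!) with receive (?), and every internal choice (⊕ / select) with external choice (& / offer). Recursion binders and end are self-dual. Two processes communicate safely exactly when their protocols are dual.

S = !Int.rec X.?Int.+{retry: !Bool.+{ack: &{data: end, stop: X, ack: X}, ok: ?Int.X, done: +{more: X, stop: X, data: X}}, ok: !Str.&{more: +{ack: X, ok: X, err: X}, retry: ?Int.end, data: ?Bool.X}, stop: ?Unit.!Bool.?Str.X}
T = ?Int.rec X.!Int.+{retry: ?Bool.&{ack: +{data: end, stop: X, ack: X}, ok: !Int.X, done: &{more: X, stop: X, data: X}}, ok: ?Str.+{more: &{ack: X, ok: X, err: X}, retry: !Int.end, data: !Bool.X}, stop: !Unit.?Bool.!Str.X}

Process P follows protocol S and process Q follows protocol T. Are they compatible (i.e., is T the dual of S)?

!Int vs ?Int  match
  rec X vs rec X  match (μ self-dual)
    ?Int vs !Int  match
      +{retry,ok,stop} vs +{retry,ok,stop}  ✗ choice polarity not flipped — not dual

NO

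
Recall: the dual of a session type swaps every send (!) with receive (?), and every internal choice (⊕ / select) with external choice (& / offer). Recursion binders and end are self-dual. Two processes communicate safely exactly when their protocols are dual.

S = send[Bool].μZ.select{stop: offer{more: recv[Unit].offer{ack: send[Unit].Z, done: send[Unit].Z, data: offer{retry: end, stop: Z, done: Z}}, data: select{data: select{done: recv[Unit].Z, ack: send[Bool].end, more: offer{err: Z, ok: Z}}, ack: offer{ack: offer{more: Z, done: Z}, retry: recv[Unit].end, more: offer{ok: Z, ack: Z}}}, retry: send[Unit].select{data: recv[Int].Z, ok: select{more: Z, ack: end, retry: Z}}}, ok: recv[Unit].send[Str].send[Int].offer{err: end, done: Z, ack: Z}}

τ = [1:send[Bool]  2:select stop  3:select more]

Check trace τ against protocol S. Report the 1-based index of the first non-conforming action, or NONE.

3

step 1: send[Bool]  ok  state: μZ.…
step 2: select stop  ok  state: offer{more: recv[Unit].offer{ack: send[Unit].μZ.…, done: send[Unit].μZ.…, data: offer{retry: end, stop: μZ.…, done: μZ.…}}, data: select{data: select{done: recv[Unit].μZ.…, ack: send[Bool].end, more: offer{err: μZ.…, ok: μZ.…}}, ack: offer{ack: offer{more: μZ.…, done: μZ.…}, retry: recv[Unit].end, more: offer{ok: μZ.…, ack: μZ.…}}}, retry: send[Unit].select{data: recv[Int].μZ.…, ok: select{more: μZ.…, ack: end, retry: μZ.…}}}
step 3: got select more, protocol expects offer more or offer data or offer retry  ✗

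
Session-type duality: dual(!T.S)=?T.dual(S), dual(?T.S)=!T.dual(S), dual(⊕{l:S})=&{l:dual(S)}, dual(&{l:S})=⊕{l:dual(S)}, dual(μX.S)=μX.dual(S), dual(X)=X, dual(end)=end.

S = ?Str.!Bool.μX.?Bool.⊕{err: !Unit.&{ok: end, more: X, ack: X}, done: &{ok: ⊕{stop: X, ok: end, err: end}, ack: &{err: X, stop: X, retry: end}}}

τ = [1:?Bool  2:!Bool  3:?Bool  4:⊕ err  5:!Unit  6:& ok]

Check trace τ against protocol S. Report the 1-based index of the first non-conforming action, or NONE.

1

step 1: got ?Bool, protocol expects ?Str  ✗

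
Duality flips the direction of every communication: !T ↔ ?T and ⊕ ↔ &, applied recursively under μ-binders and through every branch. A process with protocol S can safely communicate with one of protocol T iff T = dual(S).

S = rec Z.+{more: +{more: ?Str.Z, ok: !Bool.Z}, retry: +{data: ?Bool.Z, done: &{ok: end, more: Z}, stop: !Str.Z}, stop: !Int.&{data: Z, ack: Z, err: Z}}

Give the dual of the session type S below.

rec Z → rec Z  (binder kept)
  +{more,retry,stop} → &{more,retry,stop}  (select→offer)
    • more:
      +{more,ok} → &{more,ok}  (select→offer)
        • more:
          ?Str → !Str
            dual(Z) = Z
        • ok:
          !Bool → ?Bool
            dual(Z) = Z
    • retry:
      +{data,done,stop} → &{data,done,stop}  (select→offer)
        • data:
          ?Bool → !Bool
            dual(Z) = Z
        • done:
          &{ok,more} → +{ok,more}  (external→internal)
            • ok:
              dual(end) = end
            • more:
              dual(Z) = Z
        • stop:
          !Str → ?Str
            dual(Z) = Z
    • stop:
      !Int → ?Int
        &{data,ack,err} → +{data,ack,err}  (external→internal)
          • data:
            dual(Z) = Z
          • ack:
            dual(Z) = Z
          • err:
            dual(Z) = Z

rec Z.&{more: &{more: !Str.Z, ok: ?Bool.Z}, retry: &{data: !Bool.Z, done: +{ok: end, more: Z}, stop: ?Str.Z}, stop: ?Int.+{data: Z, ack: Z, err: Z}}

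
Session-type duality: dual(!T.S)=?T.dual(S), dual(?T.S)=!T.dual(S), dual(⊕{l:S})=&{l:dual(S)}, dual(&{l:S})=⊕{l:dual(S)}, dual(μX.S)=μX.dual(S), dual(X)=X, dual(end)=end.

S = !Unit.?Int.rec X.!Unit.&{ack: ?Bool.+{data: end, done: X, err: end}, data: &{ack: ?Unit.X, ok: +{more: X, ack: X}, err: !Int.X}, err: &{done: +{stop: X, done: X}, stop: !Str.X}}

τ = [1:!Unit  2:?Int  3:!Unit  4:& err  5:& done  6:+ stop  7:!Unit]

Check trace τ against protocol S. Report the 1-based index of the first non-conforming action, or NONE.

NONE

[1] !Unit  match  residual = ?Int.rec X.…
[2] ?Int  match  residual = rec X.…
[3] !Unit  match  residual = &{ack: ?Bool.+{data: end, done: rec X.…, err: end}, data: &{ack: ?Unit.rec X.…, ok: +{more: rec X.…, ack: rec X.…}, err: !Int.rec X.…}, err: &{done: +{stop: rec X.…, done: rec X.…}, stop: !Str.rec X.…}}
[4] & err  match  residual = &{done: +{stop: rec X.…, done: rec X.…}, stop: !Str.rec X.…}
[5] & done  match  residual = +{stop: rec X.…, done: rec X.…}
[6] + stop  match  residual = rec X.…
[7] !Unit  match  residual = &{ack: ?Bool.+{data: end, done: rec X.…, err: end}, data: &{ack: ?Unit.rec X.…, ok: +{more: rec X.…, ack: rec X.…}, err: !Int.rec X.…}, err: &{done: +{stop: rec X.…, done: rec X.…}, stop: !Str.rec X.…}}
τ conforms to S (length 7)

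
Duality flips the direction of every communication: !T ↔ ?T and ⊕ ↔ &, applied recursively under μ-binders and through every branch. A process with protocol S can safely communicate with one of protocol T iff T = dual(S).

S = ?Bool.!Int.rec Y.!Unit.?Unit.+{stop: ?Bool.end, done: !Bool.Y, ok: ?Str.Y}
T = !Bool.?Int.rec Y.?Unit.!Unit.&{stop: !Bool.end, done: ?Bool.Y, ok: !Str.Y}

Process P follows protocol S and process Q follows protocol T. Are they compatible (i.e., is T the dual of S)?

?Bool ‖ !Bool  ok
  !Int ‖ ?Int  ok
    rec Y ‖ rec Y  ok (rec unchanged)
      !Unit ‖ ?Unit  ok
        ?Unit ‖ !Unit  ok
          +{stop,done,ok} ‖ &{stop,done,ok}  ok label sets agree
            [stop]
              ?Bool ‖ !Bool  ok
                end ‖ end  ok
            [done]
              !Bool ‖ ?Bool  ok
                Y ‖ Y  ok
            [ok]
              ?Str ‖ !Str  ok
                Y ‖ Y  ok

YES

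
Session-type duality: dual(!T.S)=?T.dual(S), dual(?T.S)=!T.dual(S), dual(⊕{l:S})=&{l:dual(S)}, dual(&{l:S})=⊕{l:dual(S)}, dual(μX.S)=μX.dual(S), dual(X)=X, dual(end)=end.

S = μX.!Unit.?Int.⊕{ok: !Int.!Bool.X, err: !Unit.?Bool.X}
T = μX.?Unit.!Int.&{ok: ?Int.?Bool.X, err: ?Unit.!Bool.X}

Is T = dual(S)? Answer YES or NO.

YES

μX ‖ μX  ✓ (binder kept)
  !Unit ‖ ?Unit  ✓
    ?Int ‖ !Int  ✓
      ⊕{ok,err} ‖ &{ok,err}  ✓ labels match
        • ok:
          !Int ‖ ?Int  ✓
            !Bool ‖ ?Bool  ✓
              X ‖ X  ✓
        • err:
          !Unit ‖ ?Unit  ✓
            ?Bool ‖ !Bool  ✓
              X ‖ X  ✓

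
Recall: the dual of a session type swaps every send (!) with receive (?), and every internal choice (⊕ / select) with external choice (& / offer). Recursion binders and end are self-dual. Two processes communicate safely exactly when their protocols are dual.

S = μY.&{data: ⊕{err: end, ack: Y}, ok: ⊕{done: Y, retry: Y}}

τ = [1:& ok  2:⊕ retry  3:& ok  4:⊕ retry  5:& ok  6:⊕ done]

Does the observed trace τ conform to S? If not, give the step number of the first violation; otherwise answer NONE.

[1] & ok  match  state: ⊕{done: μY.…, retry: μY.…}
[2] ⊕ retry  match  state: μY.…
[3] & ok  match  state: ⊕{done: μY.…, retry: μY.…}
[4] ⊕ retry  match  state: μY.…
[5] & ok  match  state: ⊕{done: μY.…, retry: μY.…}
[6] ⊕ done  match  state: μY.…
all 6 steps conform

NONE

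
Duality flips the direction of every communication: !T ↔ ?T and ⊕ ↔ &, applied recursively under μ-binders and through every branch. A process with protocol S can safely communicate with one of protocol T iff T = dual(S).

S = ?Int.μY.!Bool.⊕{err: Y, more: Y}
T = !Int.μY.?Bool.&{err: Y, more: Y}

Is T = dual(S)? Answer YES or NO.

YES

?Int | !Int  ok
  μY | μY  ok (binder kept)
    !Bool | ?Bool  ok
      ⊕{err,more} | &{err,more}  ok same labels
        • err:
          Y | Y  ok
        • more:
          Y | Y  ok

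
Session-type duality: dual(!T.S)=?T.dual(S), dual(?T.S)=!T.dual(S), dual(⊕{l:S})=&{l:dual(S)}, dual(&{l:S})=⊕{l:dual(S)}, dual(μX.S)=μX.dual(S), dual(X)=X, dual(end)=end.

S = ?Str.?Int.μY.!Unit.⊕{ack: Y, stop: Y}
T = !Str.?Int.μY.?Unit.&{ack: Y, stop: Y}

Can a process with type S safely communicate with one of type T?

NO

?Str | !Str  ok
  ?Int | ?Int  ✗ same direction on both sides — not dual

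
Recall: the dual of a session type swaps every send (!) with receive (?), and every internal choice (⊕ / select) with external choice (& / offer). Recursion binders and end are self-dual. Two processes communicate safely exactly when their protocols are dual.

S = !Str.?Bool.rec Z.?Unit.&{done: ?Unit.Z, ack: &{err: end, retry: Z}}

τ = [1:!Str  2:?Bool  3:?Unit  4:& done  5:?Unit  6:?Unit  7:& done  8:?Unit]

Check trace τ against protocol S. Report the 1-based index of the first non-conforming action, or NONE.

@1 !Str  ok  now at ?Bool.rec Z.…
@2 ?Bool  ok  now at rec Z.…
@3 ?Unit  ok  now at &{done: ?Unit.rec Z.…, ack: &{err: end, retry: rec Z.…}}
@4 & done  ok  now at ?Unit.rec Z.…
@5 ?Unit  ok  now at rec Z.…
@6 ?Unit  ok  now at &{done: ?Unit.rec Z.…, ack: &{err: end, retry: rec Z.…}}
@7 & done  ok  now at ?Unit.rec Z.…
@8 ?Unit  ok  now at rec Z.…
trace exhausted — no violation

NONE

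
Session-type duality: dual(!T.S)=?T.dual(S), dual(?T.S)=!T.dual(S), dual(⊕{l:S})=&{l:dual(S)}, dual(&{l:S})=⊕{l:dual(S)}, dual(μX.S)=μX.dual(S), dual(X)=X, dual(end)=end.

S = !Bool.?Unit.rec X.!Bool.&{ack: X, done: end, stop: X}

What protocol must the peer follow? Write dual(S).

?Bool.!Unit.rec X.?Bool.+{ack: X, done: end, stop: X}

!Bool ↦ ?Bool
  ?Unit ↦ !Unit
    rec X ↦ rec X  (binder kept)
      !Bool ↦ ?Bool
        &{ack,done,stop} ↦ +{ack,done,stop}  (offer→select)
          [ack]
            X self-dual
          [done]
            end self-dual
          [stop]
            X self-dual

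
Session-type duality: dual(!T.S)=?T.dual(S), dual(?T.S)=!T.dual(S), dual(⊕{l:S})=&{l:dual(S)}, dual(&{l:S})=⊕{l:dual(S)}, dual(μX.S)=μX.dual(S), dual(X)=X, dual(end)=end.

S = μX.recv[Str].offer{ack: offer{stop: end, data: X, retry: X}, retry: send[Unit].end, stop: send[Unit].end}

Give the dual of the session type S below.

μX.send[Str].select{ack: select{stop: end, data: X, retry: X}, retry: recv[Unit].end, stop: recv[Unit].end}

μX ↦ μX  (rec unchanged)
  recv[Str] ↦ send[Str]
    offer{ack,retry,stop} ↦ select{ack,retry,stop}  (&→⊕)
      • ack:
        offer{stop,data,retry} ↦ select{stop,data,retry}  (&→⊕)
          • stop:
            end self-dual
          • data:
            X self-dual
          • retry:
            X self-dual
      • retry:
        send[Unit] ↦ recv[Unit]
          end self-dual
      • stop:
        send[Unit] ↦ recv[Unit]
          end self-dual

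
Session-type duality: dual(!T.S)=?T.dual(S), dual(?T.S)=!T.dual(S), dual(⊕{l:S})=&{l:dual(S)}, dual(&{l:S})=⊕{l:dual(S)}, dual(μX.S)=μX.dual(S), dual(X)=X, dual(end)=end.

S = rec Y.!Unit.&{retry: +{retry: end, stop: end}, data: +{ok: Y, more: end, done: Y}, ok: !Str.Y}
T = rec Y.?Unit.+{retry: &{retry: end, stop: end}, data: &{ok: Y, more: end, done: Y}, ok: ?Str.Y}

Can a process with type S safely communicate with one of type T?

rec Y ‖ rec Y  match (binder kept)
  !Unit ‖ ?Unit  match
    &{retry,data,ok} ‖ +{retry,data,ok}  match labels match
      case retry:
        +{retry,stop} ‖ &{retry,stop}  match labels match
          case retry:
            end ‖ end  match
          case stop:
            end ‖ end  match
      case data:
        +{ok,more,done} ‖ &{ok,more,done}  match labels match
          case ok:
            Y ‖ Y  match
          case more:
            end ‖ end  match
          case done:
            Y ‖ Y  match
      case ok:
        !Str ‖ ?Str  match
          Y ‖ Y  match

YES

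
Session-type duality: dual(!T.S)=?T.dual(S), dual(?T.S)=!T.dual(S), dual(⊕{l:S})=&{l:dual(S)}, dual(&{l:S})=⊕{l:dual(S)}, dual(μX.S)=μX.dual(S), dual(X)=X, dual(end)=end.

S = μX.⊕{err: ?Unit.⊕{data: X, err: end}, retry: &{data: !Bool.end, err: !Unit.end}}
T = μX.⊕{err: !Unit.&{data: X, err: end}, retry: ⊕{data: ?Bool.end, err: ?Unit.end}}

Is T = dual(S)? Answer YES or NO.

NO

μX vs μX  match (rec unchanged)
  ⊕{err,retry} vs ⊕{err,retry}  ✗ choice polarity not flipped — not dual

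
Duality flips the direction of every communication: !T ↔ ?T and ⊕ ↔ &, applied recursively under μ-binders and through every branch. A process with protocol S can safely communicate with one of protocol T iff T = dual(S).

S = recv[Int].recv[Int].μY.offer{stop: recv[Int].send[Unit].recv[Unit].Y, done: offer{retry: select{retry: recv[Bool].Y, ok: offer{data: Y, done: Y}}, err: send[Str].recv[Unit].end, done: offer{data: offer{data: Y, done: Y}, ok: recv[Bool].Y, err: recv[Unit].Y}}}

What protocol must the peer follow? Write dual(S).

recv[Int] ↦ send[Int]
  recv[Int] ↦ send[Int]
    μY ↦ μY  (binder kept)
      offer{stop,done} ↦ select{stop,done}  (&→⊕)
        case stop:
          recv[Int] ↦ send[Int]
            send[Unit] ↦ recv[Unit]
              recv[Unit] ↦ send[Unit]
                Y self-dual
        case done:
          offer{retry,err,done} ↦ select{retry,err,done}  (&→⊕)
            case retry:
              select{retry,ok} ↦ offer{retry,ok}  (select→offer)
                case retry:
                  recv[Bool] ↦ send[Bool]
                    Y self-dual
                case ok:
                  offer{data,done} ↦ select{data,done}  (&→⊕)
                    case data:
                      Y self-dual
                    case done:
                      Y self-dual
            case err:
              send[Str] ↦ recv[Str]
                recv[Unit] ↦ send[Unit]
                  end self-dual
            case done:
              offer{data,ok,err} ↦ select{data,ok,err}  (&→⊕)
                case data:
                  offer{data,done} ↦ select{data,done}  (&→⊕)
                    case data:
                      Y self-dual
                    case done:
                      Y self-dual
                case ok:
                  recv[Bool] ↦ send[Bool]
                    Y self-dual
                case err:
                  recv[Unit] ↦ send[Unit]
                    Y self-dual

send[Int].send[Int].μY.select{stop: send[Int].recv[Unit].send[Unit].Y, done: select{retry: offer{retry: send[Bool].Y, ok: select{data: Y, done: Y}}, err: recv[Str].send[Unit].end, done: select{data: select{data: Y, done: Y}, ok: send[Bool].Y, err: send[Unit].Y}}}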